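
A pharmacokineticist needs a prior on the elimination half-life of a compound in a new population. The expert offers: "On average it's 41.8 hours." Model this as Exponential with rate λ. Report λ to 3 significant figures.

Exponential mean = 1/λ, so λ = 1/41.8 = 0.0239.

λ ≈ 0.0239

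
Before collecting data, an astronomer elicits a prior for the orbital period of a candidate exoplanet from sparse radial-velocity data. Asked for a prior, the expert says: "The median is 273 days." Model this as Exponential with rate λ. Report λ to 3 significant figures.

Exponential median = ln 2 / λ, so λ = ln 2 / 273.0 = 0.00254.

λ ≈ 0.00254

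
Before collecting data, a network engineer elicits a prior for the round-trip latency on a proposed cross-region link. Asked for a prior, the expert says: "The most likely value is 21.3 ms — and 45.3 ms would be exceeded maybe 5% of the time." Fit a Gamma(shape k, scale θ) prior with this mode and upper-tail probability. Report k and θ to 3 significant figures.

k ≈ 5.85, θ ≈ 4.4

Gamma(k,θ) with k>1 has mode (k−1)θ, so θ = 21.3/(k−1).
Need P(X < 45.3) = 0.95 with θ tied to k this way. Start at k = 2, θ = 21.3: P(X<45.3) ≈ 0.627.
Too low — raise k to concentrate. Iterating converges to k ≈ 5.85.
Then θ = 21.3/(5.85−1) ≈ 4.4.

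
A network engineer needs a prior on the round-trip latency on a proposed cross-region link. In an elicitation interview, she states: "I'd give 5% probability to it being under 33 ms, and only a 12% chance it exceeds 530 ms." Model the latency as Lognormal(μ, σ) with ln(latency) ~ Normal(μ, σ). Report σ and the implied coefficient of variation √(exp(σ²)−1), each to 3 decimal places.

If T ~ Lognormal(μ,σ) then ln T ~ Normal(μ,σ), so the p-quantile of ln T is μ + z_p·σ.
ln(33) = 3.497 and ln(530) = 6.273; z_{0.05} = -1.645, z_{0.88} = 1.175.
σ = (6.273 − 3.497)/(1.175 − (-1.645)) = 0.985.
μ = 3.497 − (-1.645)·0.985 = 5.116.
CV = √(exp(σ²)−1) = √(exp(0.9694)−1) = 1.279.

σ ≈ 0.985, CV ≈ 1.279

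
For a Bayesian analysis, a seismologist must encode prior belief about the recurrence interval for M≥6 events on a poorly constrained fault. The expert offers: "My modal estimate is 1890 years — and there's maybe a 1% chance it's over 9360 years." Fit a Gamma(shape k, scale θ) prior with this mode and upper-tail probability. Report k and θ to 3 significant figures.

k ≈ 2.54, θ ≈ 1230

Gamma(k,θ) with k>1 has mode (k−1)θ, so θ = 1890/(k−1).
Need P(X < 9360) = 0.99 with θ tied to k this way. Start at k = 2, θ = 1890: P(X<9360) ≈ 0.958.
Too low — raise k to concentrate. Iterating converges to k ≈ 2.54.
Then θ = 1890/(2.54−1) ≈ 1230.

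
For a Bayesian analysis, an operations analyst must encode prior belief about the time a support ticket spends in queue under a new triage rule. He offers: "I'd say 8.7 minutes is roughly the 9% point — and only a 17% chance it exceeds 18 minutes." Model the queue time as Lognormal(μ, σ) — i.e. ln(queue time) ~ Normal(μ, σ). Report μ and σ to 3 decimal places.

If T ~ Lognormal(μ,σ) then ln T ~ Normal(μ,σ), so the p-quantile of ln T is μ + z_p·σ.
ln(8.7) = 2.163 and ln(18) = 2.89; z_{0.09} = -1.341, z_{0.83} = 0.9542.
σ = (2.89 − 2.163)/(0.9542 − (-1.341)) = 0.317.
μ = 2.163 − (-1.341)·0.317 = 2.588.

μ ≈ 2.588, σ ≈ 0.317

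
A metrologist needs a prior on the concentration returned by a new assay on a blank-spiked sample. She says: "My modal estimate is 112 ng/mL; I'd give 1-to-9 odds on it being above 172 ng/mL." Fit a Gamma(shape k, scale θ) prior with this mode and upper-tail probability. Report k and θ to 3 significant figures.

k ≈ 11.1, θ ≈ 11

Gamma(k,θ) with k>1 has mode (k−1)θ, so θ = 112/(k−1).
Need P(X < 172) = 0.9 with θ tied to k this way. Start at k = 2, θ = 112: P(X<172) ≈ 0.454.
Too low — raise k to concentrate. Iterating converges to k ≈ 11.1.
Then θ = 112/(11.1−1) ≈ 11.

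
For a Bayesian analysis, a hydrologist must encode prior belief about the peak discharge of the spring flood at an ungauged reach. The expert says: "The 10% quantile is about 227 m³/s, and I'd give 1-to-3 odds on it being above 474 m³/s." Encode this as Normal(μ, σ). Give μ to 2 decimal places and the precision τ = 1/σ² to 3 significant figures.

The p-quantile of Normal(μ,σ) is μ + z_p·σ, with z_{0.1} = -1.282 and z_{0.75} = 0.6745.
Eliminate σ: μ = (z₂·x₁ − z₁·x₂)/(z₂ − z₁) = (0.6745·227 − (-1.282)·474)/1.956 = 388.83.
Then σ = (x₂ − x₁)/(z₂ − z₁) = (474 − 227)/1.956 = 126.28.
Precision τ = 1/σ² = 1/126.3² = 6.27e-05.

μ = 388.83, τ = 6.27e-05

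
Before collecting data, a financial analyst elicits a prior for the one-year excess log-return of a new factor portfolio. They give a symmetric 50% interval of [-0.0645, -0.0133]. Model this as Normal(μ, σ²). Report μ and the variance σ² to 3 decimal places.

A symmetric 50% interval runs μ ± z·σ with z = 0.6745.
Half-width = 0.0256, so σ = 0.0256/0.6745 = 0.0380 and σ² = 0.001.
μ is the interval midpoint, -0.039.

μ = -0.039, σ² = 0.001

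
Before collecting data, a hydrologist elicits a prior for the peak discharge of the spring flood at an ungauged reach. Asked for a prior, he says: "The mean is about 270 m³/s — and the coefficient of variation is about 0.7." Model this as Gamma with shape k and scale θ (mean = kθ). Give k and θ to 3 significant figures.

For Gamma(k, scale θ): mean = kθ, variance = kθ², so CV = 1/√k.
CV = 0.7, hence k = 1/CV² = 2.04.
Then θ = mean/k = 270/2.04 = 132.

k ≈ 2.04, θ ≈ 132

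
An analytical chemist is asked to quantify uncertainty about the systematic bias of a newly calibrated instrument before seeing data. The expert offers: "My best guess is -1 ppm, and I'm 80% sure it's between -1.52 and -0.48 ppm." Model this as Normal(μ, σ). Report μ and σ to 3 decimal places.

μ = -1.000, σ = 0.406

A symmetric 80% interval runs μ ± z·σ with z = 1.282.
Half-width = 0.52, so σ = 0.52/1.282 = 0.406.
μ is the stated best guess, -1.000.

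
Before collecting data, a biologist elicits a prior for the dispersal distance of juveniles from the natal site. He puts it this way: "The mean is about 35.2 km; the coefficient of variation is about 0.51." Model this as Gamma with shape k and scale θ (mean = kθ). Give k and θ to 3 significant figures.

k ≈ 3.84, θ ≈ 9.16

For Gamma(k, scale θ): mean = kθ, variance = kθ², so CV = 1/√k.
CV = 0.51, hence k = 1/CV² = 3.84.
Then θ = mean/k = 35.2/3.84 = 9.16.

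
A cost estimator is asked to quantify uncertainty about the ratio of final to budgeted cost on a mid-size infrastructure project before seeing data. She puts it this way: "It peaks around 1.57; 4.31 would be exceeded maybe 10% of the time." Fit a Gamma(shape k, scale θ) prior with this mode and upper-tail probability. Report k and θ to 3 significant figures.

Gamma(k,θ) with k>1 has mode (k−1)θ, so θ = 1.57/(k−1).
Need P(X < 4.31) = 0.9 with θ tied to k this way. Start at k = 2, θ = 1.57: P(X<4.31) ≈ 0.759.
Too low — raise k to concentrate. Iterating converges to k ≈ 2.88.
Then θ = 1.57/(2.88−1) ≈ 0.837.

k ≈ 2.88, θ ≈ 0.837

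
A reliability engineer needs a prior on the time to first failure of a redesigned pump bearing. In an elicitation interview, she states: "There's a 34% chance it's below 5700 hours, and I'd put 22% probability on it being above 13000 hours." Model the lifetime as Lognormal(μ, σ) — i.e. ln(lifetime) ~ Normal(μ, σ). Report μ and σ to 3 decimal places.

μ ≈ 8.935, σ ≈ 0.696

If T ~ Lognormal(μ,σ) then ln T ~ Normal(μ,σ), so the p-quantile of ln T is μ + z_p·σ.
ln(5700) = 8.648 and ln(13000) = 9.473; z_{0.34} = -0.4125, z_{0.78} = 0.7722.
σ = (9.473 − 8.648)/(0.7722 − (-0.4125)) = 0.696.
μ = 8.648 − (-0.4125)·0.696 = 8.935.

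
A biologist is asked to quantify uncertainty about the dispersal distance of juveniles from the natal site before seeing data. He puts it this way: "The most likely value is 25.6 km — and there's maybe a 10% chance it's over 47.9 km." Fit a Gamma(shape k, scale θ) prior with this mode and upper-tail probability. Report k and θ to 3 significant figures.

Gamma(k,θ) with k>1 has mode (k−1)θ, so θ = 25.6/(k−1).
Need P(X < 47.9) = 0.9 with θ tied to k this way. Start at k = 2, θ = 25.6: P(X<47.9) ≈ 0.558.
Too low — raise k to concentrate. Iterating converges to k ≈ 5.87.
Then θ = 25.6/(5.87−1) ≈ 5.26.

k ≈ 5.87, θ ≈ 5.26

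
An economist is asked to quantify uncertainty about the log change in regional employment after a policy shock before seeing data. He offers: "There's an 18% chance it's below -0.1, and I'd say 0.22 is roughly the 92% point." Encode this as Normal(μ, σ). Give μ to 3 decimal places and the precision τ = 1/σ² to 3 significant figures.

μ = 0.026, τ = 52.6

For Normal(μ,σ), the p-quantile is μ + z_p·σ. Here z_{0.18} = -0.9154, z_{0.92} = 1.405.
So -0.1 = μ − 0.9154σ and 0.22 = μ + 1.405σ.
Subtracting: σ = (0.22 − -0.1)/(1.405 − (-0.9154)) = 0.138.
Then μ = -0.1 − (-0.9154)·0.138 = 0.026.
Precision τ = 1/σ² = 1/0.1379² = 52.6.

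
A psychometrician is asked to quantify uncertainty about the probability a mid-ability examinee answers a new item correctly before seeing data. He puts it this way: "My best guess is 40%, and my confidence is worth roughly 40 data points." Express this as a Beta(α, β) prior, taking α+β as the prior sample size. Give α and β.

α = 16, β = 24

Under the effective-sample-size interpretation, Beta(α, β) has prior mean α/(α+β) and prior sample size α+β.
So α+β = 40 and α/(α+β) = 0.4, giving α = 0.4·40 = 16 and β = 40 − 16 = 24.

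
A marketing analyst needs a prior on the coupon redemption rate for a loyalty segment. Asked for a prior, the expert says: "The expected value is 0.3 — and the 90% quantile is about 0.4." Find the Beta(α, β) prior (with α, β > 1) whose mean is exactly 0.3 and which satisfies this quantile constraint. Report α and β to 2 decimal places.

α ≈ 10.71, β ≈ 25.00

With mean 0.3 fixed, write α = 0.3s, β = 0.7s where s = α+β.
Need P(θ < 0.4) = 0.9 under Beta(0.3s, 0.7s). Normal approximation: (q−m)/√(m(1−m)/s) ≈ z_{0.9} = 1.28, so s ≈ 0.3·0.7·(1.28)²/(0.4−0.3)² = 34.5.
At s = 34.5: P(θ<0.4) ≈ 0.896. Adjusting to match 0.9 gives s ≈ 35.71.
So α = 0.3·35.71 ≈ 10.71, β = 0.7·35.71 ≈ 25.00.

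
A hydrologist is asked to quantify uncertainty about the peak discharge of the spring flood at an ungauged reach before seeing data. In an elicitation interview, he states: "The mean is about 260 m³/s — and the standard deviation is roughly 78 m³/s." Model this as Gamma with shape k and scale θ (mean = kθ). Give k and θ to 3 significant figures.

k ≈ 11.1, θ ≈ 23.4

For Gamma(k, scale θ): mean = kθ, variance = kθ², so CV = 1/√k.
CV = SD/mean = 78/260 = 0.3, hence k = 1/CV² = 11.1.
Then θ = mean/k = 260/11.1 = 23.4.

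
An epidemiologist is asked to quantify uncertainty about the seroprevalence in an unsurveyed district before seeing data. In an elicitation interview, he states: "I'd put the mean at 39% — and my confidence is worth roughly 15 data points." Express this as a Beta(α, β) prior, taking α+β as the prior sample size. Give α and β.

α = 5.85, β = 9.15

Under the effective-sample-size interpretation, Beta(α, β) has prior mean α/(α+β) and prior sample size α+β.
So α+β = 15 and α/(α+β) = 0.39, giving α = 0.39·15 = 5.85 and β = 15 − 5.85 = 9.15.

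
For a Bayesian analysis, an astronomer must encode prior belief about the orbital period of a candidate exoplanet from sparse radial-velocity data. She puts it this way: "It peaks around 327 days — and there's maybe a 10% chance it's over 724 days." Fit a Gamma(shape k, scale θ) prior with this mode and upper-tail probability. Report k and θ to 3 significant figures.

Gamma(k,θ) with k>1 has mode (k−1)θ, so θ = 327/(k−1).
Need P(X < 724) = 0.9 with θ tied to k this way. Start at k = 2, θ = 327: P(X<724) ≈ 0.649.
Too low — raise k to concentrate. Iterating converges to k ≈ 4.04.
Then θ = 327/(4.04−1) ≈ 107.

k ≈ 4.04, θ ≈ 107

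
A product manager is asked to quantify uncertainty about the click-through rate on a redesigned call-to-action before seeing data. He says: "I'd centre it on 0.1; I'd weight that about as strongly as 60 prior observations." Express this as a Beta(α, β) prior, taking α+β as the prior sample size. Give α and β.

Under the effective-sample-size interpretation, Beta(α, β) has prior mean α/(α+β) and prior sample size α+β.
So α+β = 60 and α/(α+β) = 0.1, giving α = 0.1·60 = 6 and β = 60 − 6 = 54.

α = 6, β = 54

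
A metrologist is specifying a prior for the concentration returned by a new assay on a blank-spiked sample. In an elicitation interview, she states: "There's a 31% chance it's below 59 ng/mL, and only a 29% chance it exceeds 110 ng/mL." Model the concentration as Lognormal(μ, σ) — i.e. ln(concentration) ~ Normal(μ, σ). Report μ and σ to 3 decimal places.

If T ~ Lognormal(μ,σ) then ln T ~ Normal(μ,σ), so the p-quantile of ln T is μ + z_p·σ.
ln(59) = 4.078 and ln(110) = 4.7; z_{0.31} = -0.4959, z_{0.71} = 0.5534.
σ = (4.7 − 4.078)/(0.5534 − (-0.4959)) = 0.594.
μ = 4.078 − (-0.4959)·0.594 = 4.372.

μ ≈ 4.372, σ ≈ 0.594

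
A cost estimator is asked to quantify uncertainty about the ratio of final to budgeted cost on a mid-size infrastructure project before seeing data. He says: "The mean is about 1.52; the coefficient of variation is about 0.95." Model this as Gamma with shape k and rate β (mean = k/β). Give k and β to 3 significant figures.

For Gamma(k, rate β): mean = k/β, variance = k/β², so CV = 1/√k.
CV = 0.95, hence k = 1/CV² = 1.11.
Then β = k/mean = 1.11/1.52 = 0.729.

k ≈ 1.11, β ≈ 0.729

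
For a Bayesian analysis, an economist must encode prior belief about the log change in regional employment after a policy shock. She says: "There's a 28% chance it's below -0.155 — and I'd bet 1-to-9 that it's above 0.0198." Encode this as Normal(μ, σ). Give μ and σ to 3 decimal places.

The p-quantile of Normal(μ,σ) is μ + z_p·σ, with z_{0.28} = -0.5828 and z_{0.9} = 1.282.
Eliminate σ: μ = (z₂·x₁ − z₁·x₂)/(z₂ − z₁) = (1.282·-0.155 − (-0.5828)·0.0198)/1.864 = -0.100.
Then σ = (x₂ − x₁)/(z₂ − z₁) = (0.0198 − -0.155)/1.864 = 0.094.

μ = -0.100, σ = 0.094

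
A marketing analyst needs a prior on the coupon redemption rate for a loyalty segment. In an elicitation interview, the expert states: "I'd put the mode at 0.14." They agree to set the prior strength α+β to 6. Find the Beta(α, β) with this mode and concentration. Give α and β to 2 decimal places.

For α,β > 1 the Beta mode is (α−1)/(α+β−2). With α+β = 6, the mode is (α−1)/4.
Set (α−1)/4 = 0.14 → α = 1 + 0.14·4 = 1.56.
β = 6 − α = 4.44.

α = 1.56, β = 4.44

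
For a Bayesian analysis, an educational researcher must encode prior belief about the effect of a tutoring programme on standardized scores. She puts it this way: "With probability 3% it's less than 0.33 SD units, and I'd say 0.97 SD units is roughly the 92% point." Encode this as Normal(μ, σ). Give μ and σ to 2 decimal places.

μ = 0.70, σ = 0.19

The p-quantile of Normal(μ,σ) is μ + z_p·σ, with z_{0.03} = -1.881 and z_{0.92} = 1.405.
Eliminate σ: μ = (z₂·x₁ − z₁·x₂)/(z₂ − z₁) = (1.405·0.33 − (-1.881)·0.97)/3.286 = 0.70.
Then σ = (x₂ − x₁)/(z₂ − z₁) = (0.97 − 0.33)/3.286 = 0.19.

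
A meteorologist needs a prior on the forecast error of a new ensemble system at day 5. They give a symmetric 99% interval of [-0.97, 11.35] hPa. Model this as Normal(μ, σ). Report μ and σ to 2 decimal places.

A symmetric 99% interval runs μ ± z·σ with z = 2.576.
Half-width = 6.16, so σ = 6.16/2.576 = 2.39.
μ is the interval midpoint, 5.19.

μ = 5.19, σ = 2.39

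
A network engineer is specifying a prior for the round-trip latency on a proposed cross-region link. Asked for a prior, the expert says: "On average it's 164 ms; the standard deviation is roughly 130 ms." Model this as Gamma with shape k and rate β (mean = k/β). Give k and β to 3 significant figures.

For Gamma(k, rate β): mean = k/β, variance = k/β², so CV = 1/√k.
CV = SD/mean = 130/164 = 0.7927, hence k = 1/CV² = 1.59.
Then β = k/mean = 1.59/164 = 0.0097.

k ≈ 1.59, β ≈ 0.0097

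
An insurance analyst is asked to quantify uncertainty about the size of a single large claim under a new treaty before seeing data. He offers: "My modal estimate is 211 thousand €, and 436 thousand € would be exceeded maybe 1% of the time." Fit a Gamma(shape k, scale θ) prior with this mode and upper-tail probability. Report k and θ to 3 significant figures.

k ≈ 10.3, θ ≈ 22.8

Gamma(k,θ) with k>1 has mode (k−1)θ, so θ = 211/(k−1).
Need P(X < 436) = 0.99 with θ tied to k this way. Start at k = 2, θ = 211: P(X<436) ≈ 0.612.
Too low — raise k to concentrate. Iterating converges to k ≈ 10.3.
Then θ = 211/(10.3−1) ≈ 22.8.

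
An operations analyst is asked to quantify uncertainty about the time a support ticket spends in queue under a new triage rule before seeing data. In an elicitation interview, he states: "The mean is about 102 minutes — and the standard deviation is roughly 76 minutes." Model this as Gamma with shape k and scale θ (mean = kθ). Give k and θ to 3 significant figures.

For Gamma(k, scale θ): mean = kθ, variance = kθ², so CV = 1/√k.
CV = SD/mean = 76/102 = 0.7451, hence k = 1/CV² = 1.8.
Then θ = mean/k = 102/1.8 = 56.6.

k ≈ 1.8, θ ≈ 56.6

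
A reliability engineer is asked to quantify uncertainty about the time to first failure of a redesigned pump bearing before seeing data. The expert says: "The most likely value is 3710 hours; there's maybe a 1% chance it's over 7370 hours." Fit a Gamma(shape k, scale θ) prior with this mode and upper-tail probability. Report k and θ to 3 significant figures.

k ≈ 11.4, θ ≈ 355

Gamma(k,θ) with k>1 has mode (k−1)θ, so θ = 3710/(k−1).
Need P(X < 7370) = 0.99 with θ tied to k this way. Start at k = 2, θ = 3710: P(X<7370) ≈ 0.590.
Too low — raise k to concentrate. Iterating converges to k ≈ 11.4.
Then θ = 3710/(11.4−1) ≈ 355.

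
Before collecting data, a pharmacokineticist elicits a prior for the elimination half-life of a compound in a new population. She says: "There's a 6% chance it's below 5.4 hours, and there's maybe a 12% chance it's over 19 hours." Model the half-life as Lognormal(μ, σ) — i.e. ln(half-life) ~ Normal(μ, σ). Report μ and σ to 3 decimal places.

If T ~ Lognormal(μ,σ) then ln T ~ Normal(μ,σ), so the p-quantile of ln T is μ + z_p·σ.
ln(5.4) = 1.686 and ln(19) = 2.944; z_{0.06} = -1.555, z_{0.88} = 1.175.
σ = (2.944 − 1.686)/(1.175 − (-1.555)) = 0.461.
μ = 1.686 − (-1.555)·0.461 = 2.403.

μ ≈ 2.403, σ ≈ 0.461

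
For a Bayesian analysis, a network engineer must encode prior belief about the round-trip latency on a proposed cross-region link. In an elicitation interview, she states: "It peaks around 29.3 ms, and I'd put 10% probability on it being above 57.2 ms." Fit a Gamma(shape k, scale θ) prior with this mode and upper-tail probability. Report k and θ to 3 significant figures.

Gamma(k,θ) with k>1 has mode (k−1)θ, so θ = 29.3/(k−1).
Need P(X < 57.2) = 0.9 with θ tied to k this way. Start at k = 2, θ = 29.3: P(X<57.2) ≈ 0.581.
Too low — raise k to concentrate. Iterating converges to k ≈ 5.28.
Then θ = 29.3/(5.28−1) ≈ 6.85.

k ≈ 5.28, θ ≈ 6.85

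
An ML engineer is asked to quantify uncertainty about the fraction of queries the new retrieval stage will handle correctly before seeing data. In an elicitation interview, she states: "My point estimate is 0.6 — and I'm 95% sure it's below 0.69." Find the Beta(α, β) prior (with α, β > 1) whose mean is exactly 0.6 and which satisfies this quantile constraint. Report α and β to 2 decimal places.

With mean 0.6 fixed, write α = 0.6s, β = 0.4s where s = α+β.
Need P(θ < 0.69) = 0.95 under Beta(0.6s, 0.4s). Normal approximation: (q−m)/√(m(1−m)/s) ≈ z_{0.95} = 1.64, so s ≈ 0.6·0.4·(1.64)²/(0.69−0.6)² = 80.2.
At s = 80.2: P(θ<0.69) ≈ 0.954. Adjusting to match 0.95 gives s ≈ 76.66.
So α = 0.6·76.66 ≈ 46.00, β = 0.4·76.66 ≈ 30.67.

α ≈ 46.00, β ≈ 30.67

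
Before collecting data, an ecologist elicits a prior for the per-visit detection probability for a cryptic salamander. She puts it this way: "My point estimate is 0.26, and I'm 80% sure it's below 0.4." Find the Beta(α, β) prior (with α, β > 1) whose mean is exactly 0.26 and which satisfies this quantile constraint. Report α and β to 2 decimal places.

α ≈ 1.57, β ≈ 4.48

With mean 0.26 fixed, write α = 0.26s, β = 0.74s where s = α+β.
Need P(θ < 0.4) = 0.8 under Beta(0.26s, 0.74s). Normal approximation: (q−m)/√(m(1−m)/s) ≈ z_{0.8} = 0.842, so s ≈ 0.26·0.74·(0.842)²/(0.4−0.26)² = 7.0.
At s = 7.0: P(θ<0.4) ≈ 0.812. Adjusting to match 0.8 gives s ≈ 6.06.
So α = 0.26·6.06 ≈ 1.57, β = 0.74·6.06 ≈ 4.48.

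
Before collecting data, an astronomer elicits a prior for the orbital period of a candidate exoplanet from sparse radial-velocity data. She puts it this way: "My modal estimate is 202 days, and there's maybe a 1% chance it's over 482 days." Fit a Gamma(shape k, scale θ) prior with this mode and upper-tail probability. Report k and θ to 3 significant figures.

k ≈ 7.27, θ ≈ 32.2

Gamma(k,θ) with k>1 has mode (k−1)θ, so θ = 202/(k−1).
Need P(X < 482) = 0.99 with θ tied to k this way. Start at k = 2, θ = 202: P(X<482) ≈ 0.689.
Too low — raise k to concentrate. Iterating converges to k ≈ 7.27.
Then θ = 202/(7.27−1) ≈ 32.2.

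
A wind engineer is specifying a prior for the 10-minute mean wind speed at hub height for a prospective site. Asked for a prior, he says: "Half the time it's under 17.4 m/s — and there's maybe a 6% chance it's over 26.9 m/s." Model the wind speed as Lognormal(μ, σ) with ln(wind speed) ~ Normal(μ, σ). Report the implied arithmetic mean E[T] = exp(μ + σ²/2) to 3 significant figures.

If T ~ Lognormal(μ,σ) then ln T ~ Normal(μ,σ), so the p-quantile of ln T is μ + z_p·σ.
ln(17.4) = 2.856 and ln(26.9) = 3.292; z_{0.5} = 0, z_{0.94} = 1.555.
σ = (3.292 − 2.856)/(1.555 − (0)) = 0.280.
μ = 2.856 − (0)·0.280 = 2.856.
E[T] = exp(μ + σ²/2) = exp(2.856 + 0.0393) = 18.1 m/s.

E[T] ≈ 18.1 m/s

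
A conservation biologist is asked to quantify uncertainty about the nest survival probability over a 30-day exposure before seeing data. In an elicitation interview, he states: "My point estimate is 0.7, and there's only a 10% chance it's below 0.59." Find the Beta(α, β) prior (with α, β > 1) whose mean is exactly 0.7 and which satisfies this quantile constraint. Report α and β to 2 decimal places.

With mean 0.7 fixed, write α = 0.7s, β = 0.3s where s = α+β.
Need P(θ < 0.59) = 0.1 under Beta(0.7s, 0.3s). Normal approximation: (q−m)/√(m(1−m)/s) ≈ z_{0.1} = -1.28, so s ≈ 0.7·0.3·(-1.28)²/(0.59−0.7)² = 28.5.
At s = 28.5: P(θ<0.59) ≈ 0.104. Adjusting to match 0.1 gives s ≈ 29.58.
So α = 0.7·29.58 ≈ 20.70, β = 0.3·29.58 ≈ 8.87.

α ≈ 20.70, β ≈ 8.87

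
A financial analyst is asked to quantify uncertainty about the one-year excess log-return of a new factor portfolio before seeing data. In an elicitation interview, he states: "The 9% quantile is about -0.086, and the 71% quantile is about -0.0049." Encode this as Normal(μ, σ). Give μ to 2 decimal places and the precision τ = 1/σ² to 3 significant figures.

The p-quantile of Normal(μ,σ) is μ + z_p·σ, with z_{0.09} = -1.341 and z_{0.71} = 0.5534.
Eliminate σ: μ = (z₂·x₁ − z₁·x₂)/(z₂ − z₁) = (0.5534·-0.086 − (-1.341)·-0.0049)/1.894 = -0.03.
Then σ = (x₂ − x₁)/(z₂ − z₁) = (-0.0049 − -0.086)/1.894 = 0.04.
Precision τ = 1/σ² = 1/0.04282² = 545.

μ = -0.03, τ = 545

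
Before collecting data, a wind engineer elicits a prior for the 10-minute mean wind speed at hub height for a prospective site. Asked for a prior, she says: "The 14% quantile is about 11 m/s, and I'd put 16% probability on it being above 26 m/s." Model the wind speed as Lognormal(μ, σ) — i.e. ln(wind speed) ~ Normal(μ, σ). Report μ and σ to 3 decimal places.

μ ≈ 2.846, σ ≈ 0.415

If T ~ Lognormal(μ,σ) then ln T ~ Normal(μ,σ), so the p-quantile of ln T is μ + z_p·σ.
ln(11) = 2.398 and ln(26) = 3.258; z_{0.14} = -1.08, z_{0.84} = 0.9945.
σ = (3.258 − 2.398)/(0.9945 − (-1.08)) = 0.415.
μ = 2.398 − (-1.08)·0.415 = 2.846.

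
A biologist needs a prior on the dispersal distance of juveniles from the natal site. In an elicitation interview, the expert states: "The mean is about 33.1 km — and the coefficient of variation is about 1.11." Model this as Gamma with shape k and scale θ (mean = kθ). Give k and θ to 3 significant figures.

For Gamma(k, scale θ): mean = kθ, variance = kθ², so CV = 1/√k.
CV = 1.11, hence k = 1/CV² = 0.812.
Then θ = mean/k = 33.1/0.812 = 40.8.

k ≈ 0.812, θ ≈ 40.8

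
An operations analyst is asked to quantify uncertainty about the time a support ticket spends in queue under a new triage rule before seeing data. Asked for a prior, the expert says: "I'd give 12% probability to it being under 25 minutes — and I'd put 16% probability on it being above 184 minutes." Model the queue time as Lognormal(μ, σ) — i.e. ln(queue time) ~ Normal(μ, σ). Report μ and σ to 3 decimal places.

If T ~ Lognormal(μ,σ) then ln T ~ Normal(μ,σ), so the p-quantile of ln T is μ + z_p·σ.
ln(25) = 3.219 and ln(184) = 5.215; z_{0.12} = -1.175, z_{0.84} = 0.9945.
σ = (5.215 − 3.219)/(0.9945 − (-1.175)) = 0.920.
μ = 3.219 − (-1.175)·0.920 = 4.300.

μ ≈ 4.300, σ ≈ 0.920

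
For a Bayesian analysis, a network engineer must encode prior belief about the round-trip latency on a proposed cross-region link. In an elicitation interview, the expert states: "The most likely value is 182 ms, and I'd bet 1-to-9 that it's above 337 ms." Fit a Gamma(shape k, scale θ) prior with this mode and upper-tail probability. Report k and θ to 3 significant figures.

Gamma(k,θ) with k>1 has mode (k−1)θ, so θ = 182/(k−1).
Need P(X < 337) = 0.9 with θ tied to k this way. Start at k = 2, θ = 182: P(X<337) ≈ 0.552.
Too low — raise k to concentrate. Iterating converges to k ≈ 6.03.
Then θ = 182/(6.03−1) ≈ 36.2.

k ≈ 6.03, θ ≈ 36.2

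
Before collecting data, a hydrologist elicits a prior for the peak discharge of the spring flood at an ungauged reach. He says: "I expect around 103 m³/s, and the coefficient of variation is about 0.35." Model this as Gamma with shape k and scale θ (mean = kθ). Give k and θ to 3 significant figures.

For Gamma(k, scale θ): mean = kθ, variance = kθ², so CV = 1/√k.
CV = 0.35, hence k = 1/CV² = 8.16.
Then θ = mean/k = 103/8.16 = 12.6.

k ≈ 8.16, θ ≈ 12.6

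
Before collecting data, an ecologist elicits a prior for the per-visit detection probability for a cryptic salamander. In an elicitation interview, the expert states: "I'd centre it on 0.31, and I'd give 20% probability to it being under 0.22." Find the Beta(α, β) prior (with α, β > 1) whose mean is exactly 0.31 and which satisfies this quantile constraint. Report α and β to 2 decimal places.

With mean 0.31 fixed, write α = 0.31s, β = 0.69s where s = α+β.
Need P(θ < 0.22) = 0.2 under Beta(0.31s, 0.69s). Normal approximation: (q−m)/√(m(1−m)/s) ≈ z_{0.2} = -0.842, so s ≈ 0.31·0.69·(-0.842)²/(0.22−0.31)² = 18.7.
At s = 18.7: P(θ<0.22) ≈ 0.205. Adjusting to match 0.2 gives s ≈ 19.35.
So α = 0.31·19.35 ≈ 6.00, β = 0.69·19.35 ≈ 13.35.

α ≈ 6.00, β ≈ 13.35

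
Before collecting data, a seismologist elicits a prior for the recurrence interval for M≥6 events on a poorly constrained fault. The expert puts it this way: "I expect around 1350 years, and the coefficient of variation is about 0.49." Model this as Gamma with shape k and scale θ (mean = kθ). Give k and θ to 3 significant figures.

k ≈ 4.16, θ ≈ 324

For Gamma(k, scale θ): mean = kθ, variance = kθ², so CV = 1/√k.
CV = 0.49, hence k = 1/CV² = 4.16.
Then θ = mean/k = 1350/4.16 = 324.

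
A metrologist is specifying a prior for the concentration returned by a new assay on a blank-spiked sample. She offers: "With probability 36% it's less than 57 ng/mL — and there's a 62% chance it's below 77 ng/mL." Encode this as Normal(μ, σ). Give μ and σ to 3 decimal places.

μ = 67.798, σ = 30.123

The p-quantile of Normal(μ,σ) is μ + z_p·σ, with z_{0.36} = -0.3585 and z_{0.62} = 0.3055.
Eliminate σ: μ = (z₂·x₁ − z₁·x₂)/(z₂ − z₁) = (0.3055·57 − (-0.3585)·77)/0.6639 = 67.798.
Then σ = (x₂ − x₁)/(z₂ − z₁) = (77 − 57)/0.6639 = 30.123.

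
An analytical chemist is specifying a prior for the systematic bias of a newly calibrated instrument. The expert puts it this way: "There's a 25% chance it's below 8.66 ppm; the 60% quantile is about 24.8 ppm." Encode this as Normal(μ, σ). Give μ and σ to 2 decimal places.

μ = 20.39, σ = 17.40

For Normal(μ,σ), the p-quantile is μ + z_p·σ. Here z_{0.25} = -0.6745, z_{0.6} = 0.2533.
So 8.66 = μ − 0.6745σ and 24.8 = μ + 0.2533σ.
Subtracting: σ = (24.8 − 8.66)/(0.2533 − (-0.6745)) = 17.40.
Then μ = 8.66 − (-0.6745)·17.40 = 20.39.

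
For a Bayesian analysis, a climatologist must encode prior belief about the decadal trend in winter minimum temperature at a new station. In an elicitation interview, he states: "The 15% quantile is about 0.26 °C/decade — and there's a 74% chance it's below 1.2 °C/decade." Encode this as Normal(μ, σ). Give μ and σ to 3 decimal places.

μ = 0.840, σ = 0.560

The p-quantile of Normal(μ,σ) is μ + z_p·σ, with z_{0.15} = -1.036 and z_{0.74} = 0.6433.
Eliminate σ: μ = (z₂·x₁ − z₁·x₂)/(z₂ − z₁) = (0.6433·0.26 − (-1.036)·1.2)/1.68 = 0.840.
Then σ = (x₂ − x₁)/(z₂ − z₁) = (1.2 − 0.26)/1.68 = 0.560.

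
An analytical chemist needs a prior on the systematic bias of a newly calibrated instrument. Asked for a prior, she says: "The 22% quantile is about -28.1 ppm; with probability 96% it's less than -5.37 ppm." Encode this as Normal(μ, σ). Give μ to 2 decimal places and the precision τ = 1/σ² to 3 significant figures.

μ = -21.14, τ = 0.0123

The p-quantile of Normal(μ,σ) is μ + z_p·σ, with z_{0.22} = -0.7722 and z_{0.96} = 1.751.
Eliminate σ: μ = (z₂·x₁ − z₁·x₂)/(z₂ − z₁) = (1.751·-28.1 − (-0.7722)·-5.37)/2.523 = -21.14.
Then σ = (x₂ − x₁)/(z₂ − z₁) = (-5.37 − -28.1)/2.523 = 9.01.
Precision τ = 1/σ² = 1/9.01² = 0.0123.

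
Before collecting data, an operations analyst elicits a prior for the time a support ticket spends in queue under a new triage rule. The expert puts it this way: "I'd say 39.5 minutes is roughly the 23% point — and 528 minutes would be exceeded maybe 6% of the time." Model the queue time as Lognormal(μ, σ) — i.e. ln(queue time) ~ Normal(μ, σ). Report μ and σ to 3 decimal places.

μ ≈ 4.512, σ ≈ 1.130

If T ~ Lognormal(μ,σ) then ln T ~ Normal(μ,σ), so the p-quantile of ln T is μ + z_p·σ.
ln(39.5) = 3.676 and ln(528) = 6.269; z_{0.23} = -0.7388, z_{0.94} = 1.555.
σ = (6.269 − 3.676)/(1.555 − (-0.7388)) = 1.130.
μ = 3.676 − (-0.7388)·1.130 = 4.512.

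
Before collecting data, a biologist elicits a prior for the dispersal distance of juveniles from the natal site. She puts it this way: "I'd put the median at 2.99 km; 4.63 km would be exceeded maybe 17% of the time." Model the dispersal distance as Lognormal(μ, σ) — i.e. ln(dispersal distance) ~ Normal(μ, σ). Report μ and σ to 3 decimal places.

μ ≈ 1.095, σ ≈ 0.458

If T ~ Lognormal(μ,σ) then ln T ~ Normal(μ,σ), so the p-quantile of ln T is μ + z_p·σ.
ln(2.99) = 1.095 and ln(4.63) = 1.533; z_{0.5} = 0, z_{0.83} = 0.9542.
σ = (1.533 − 1.095)/(0.9542 − (0)) = 0.458.
μ = 1.095 − (0)·0.458 = 1.095.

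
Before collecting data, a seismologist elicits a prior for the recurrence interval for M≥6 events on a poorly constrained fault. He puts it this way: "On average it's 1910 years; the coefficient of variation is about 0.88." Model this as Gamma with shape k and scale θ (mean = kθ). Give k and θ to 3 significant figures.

k ≈ 1.29, θ ≈ 1480

For Gamma(k, scale θ): mean = kθ, variance = kθ², so CV = 1/√k.
CV = 0.88, hence k = 1/CV² = 1.29.
Then θ = mean/k = 1910/1.29 = 1480.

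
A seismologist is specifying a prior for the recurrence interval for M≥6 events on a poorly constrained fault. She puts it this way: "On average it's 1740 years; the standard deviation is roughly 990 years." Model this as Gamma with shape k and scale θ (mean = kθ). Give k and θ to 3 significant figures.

k ≈ 3.09, θ ≈ 563

For Gamma(k, scale θ): mean = kθ, variance = kθ², so CV = 1/√k.
CV = SD/mean = 990/1740 = 0.569, hence k = 1/CV² = 3.09.
Then θ = mean/k = 1740/3.09 = 563.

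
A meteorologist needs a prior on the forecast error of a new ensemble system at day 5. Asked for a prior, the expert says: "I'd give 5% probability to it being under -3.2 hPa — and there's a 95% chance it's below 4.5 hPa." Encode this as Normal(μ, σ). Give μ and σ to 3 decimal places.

μ = 0.650, σ = 2.341

The p-quantile of Normal(μ,σ) is μ + z_p·σ, with z_{0.05} = -1.645 and z_{0.95} = 1.645.
Eliminate σ: μ = (z₂·x₁ − z₁·x₂)/(z₂ − z₁) = (1.645·-3.2 − (-1.645)·4.5)/3.29 = 0.650.
Then σ = (x₂ − x₁)/(z₂ − z₁) = (4.5 − -3.2)/3.29 = 2.341.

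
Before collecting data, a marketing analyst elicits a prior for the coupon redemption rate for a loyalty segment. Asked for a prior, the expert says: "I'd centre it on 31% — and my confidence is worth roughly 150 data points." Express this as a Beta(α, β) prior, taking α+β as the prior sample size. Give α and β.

α = 46.5, β = 103.5

Under the effective-sample-size interpretation, Beta(α, β) has prior mean α/(α+β) and prior sample size α+β.
So α+β = 150 and α/(α+β) = 0.31, giving α = 0.31·150 = 46.5 and β = 150 − 46.5 = 103.5.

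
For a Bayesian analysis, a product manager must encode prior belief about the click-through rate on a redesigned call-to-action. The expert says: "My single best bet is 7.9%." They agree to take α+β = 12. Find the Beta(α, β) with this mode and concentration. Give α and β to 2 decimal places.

α = 1.79, β = 10.21

For α,β > 1 the Beta mode is (α−1)/(α+β−2). With α+β = 12, the mode is (α−1)/10.
Set (α−1)/10 = 0.079 → α = 1 + 0.079·10 = 1.79.
β = 12 − α = 10.21.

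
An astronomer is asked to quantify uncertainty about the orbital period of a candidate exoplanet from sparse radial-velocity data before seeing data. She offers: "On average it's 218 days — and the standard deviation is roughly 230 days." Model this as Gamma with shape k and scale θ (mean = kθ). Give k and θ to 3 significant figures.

For Gamma(k, scale θ): mean = kθ, variance = kθ², so CV = 1/√k.
CV = SD/mean = 230/218 = 1.055, hence k = 1/CV² = 0.898.
Then θ = mean/k = 218/0.898 = 243.

k ≈ 0.898, θ ≈ 243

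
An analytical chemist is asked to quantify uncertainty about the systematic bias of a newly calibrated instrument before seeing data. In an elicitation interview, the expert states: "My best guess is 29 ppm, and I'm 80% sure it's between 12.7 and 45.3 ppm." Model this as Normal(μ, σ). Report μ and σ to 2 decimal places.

μ = 29.00, σ = 12.72

A symmetric 80% interval runs μ ± z·σ with z = 1.282.
Half-width = 16.3, so σ = 16.3/1.282 = 12.72.
μ is the stated best guess, 29.00.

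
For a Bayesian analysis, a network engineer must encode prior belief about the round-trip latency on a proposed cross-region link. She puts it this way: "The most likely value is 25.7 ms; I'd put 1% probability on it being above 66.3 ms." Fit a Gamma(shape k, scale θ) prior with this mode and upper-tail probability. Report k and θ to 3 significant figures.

k ≈ 6.19, θ ≈ 4.95

Gamma(k,θ) with k>1 has mode (k−1)θ, so θ = 25.7/(k−1).
Need P(X < 66.3) = 0.99 with θ tied to k this way. Start at k = 2, θ = 25.7: P(X<66.3) ≈ 0.729.
Too low — raise k to concentrate. Iterating converges to k ≈ 6.19.
Then θ = 25.7/(6.19−1) ≈ 4.95.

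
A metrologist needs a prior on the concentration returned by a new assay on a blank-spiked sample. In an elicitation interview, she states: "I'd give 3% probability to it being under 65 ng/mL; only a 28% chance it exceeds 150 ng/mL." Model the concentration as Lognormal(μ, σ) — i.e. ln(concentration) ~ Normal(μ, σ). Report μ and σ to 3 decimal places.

If T ~ Lognormal(μ,σ) then ln T ~ Normal(μ,σ), so the p-quantile of ln T is μ + z_p·σ.
ln(65) = 4.174 and ln(150) = 5.011; z_{0.03} = -1.881, z_{0.72} = 0.5828.
σ = (5.011 − 4.174)/(0.5828 − (-1.881)) = 0.339.
μ = 4.174 − (-1.881)·0.339 = 4.813.

μ ≈ 4.813, σ ≈ 0.339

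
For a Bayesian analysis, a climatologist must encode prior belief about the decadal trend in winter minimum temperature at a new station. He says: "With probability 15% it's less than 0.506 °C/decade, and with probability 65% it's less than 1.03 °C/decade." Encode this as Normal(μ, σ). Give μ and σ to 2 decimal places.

μ = 0.89, σ = 0.37

For Normal(μ,σ), the p-quantile is μ + z_p·σ. Here z_{0.15} = -1.036, z_{0.65} = 0.3853.
So 0.506 = μ − 1.036σ and 1.03 = μ + 0.3853σ.
Subtracting: σ = (1.03 − 0.506)/(0.3853 − (-1.036)) = 0.37.
Then μ = 0.506 − (-1.036)·0.37 = 0.89.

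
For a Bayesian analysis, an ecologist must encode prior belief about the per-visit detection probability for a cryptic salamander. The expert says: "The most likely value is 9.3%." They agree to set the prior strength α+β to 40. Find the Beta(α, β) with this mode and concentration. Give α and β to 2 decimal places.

For α,β > 1 the Beta mode is (α−1)/(α+β−2). With α+β = 40, the mode is (α−1)/38.
Set (α−1)/38 = 0.093 → α = 1 + 0.093·38 = 4.53.
β = 40 − α = 35.47.

α = 4.53, β = 35.47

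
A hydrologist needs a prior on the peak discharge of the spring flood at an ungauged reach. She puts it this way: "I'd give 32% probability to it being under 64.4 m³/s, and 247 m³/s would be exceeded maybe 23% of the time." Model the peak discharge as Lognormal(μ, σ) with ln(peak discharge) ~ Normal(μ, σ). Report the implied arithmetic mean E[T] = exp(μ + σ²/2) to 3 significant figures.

E[T] ≈ 202 m³/s

If T ~ Lognormal(μ,σ) then ln T ~ Normal(μ,σ), so the p-quantile of ln T is μ + z_p·σ.
ln(64.4) = 4.165 and ln(247) = 5.509; z_{0.32} = -0.4677, z_{0.77} = 0.7388.
σ = (5.509 − 4.165)/(0.7388 − (-0.4677)) = 1.114.
μ = 4.165 − (-0.4677)·1.114 = 4.686.
E[T] = exp(μ + σ²/2) = exp(4.686 + 0.6207) = 202 m³/s.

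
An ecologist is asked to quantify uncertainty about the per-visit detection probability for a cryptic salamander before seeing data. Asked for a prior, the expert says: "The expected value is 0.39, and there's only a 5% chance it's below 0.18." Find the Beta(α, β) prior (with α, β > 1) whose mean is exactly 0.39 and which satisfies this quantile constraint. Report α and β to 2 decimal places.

With mean 0.39 fixed, write α = 0.39s, β = 0.61s where s = α+β.
Need P(θ < 0.18) = 0.05 under Beta(0.39s, 0.61s). Normal approximation: (q−m)/√(m(1−m)/s) ≈ z_{0.05} = -1.64, so s ≈ 0.39·0.61·(-1.64)²/(0.18−0.39)² = 14.6.
At s = 14.6: P(θ<0.18) ≈ 0.035. Adjusting to match 0.05 gives s ≈ 12.25.
So α = 0.39·12.25 ≈ 4.78, β = 0.61·12.25 ≈ 7.47.

α ≈ 4.78, β ≈ 7.47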